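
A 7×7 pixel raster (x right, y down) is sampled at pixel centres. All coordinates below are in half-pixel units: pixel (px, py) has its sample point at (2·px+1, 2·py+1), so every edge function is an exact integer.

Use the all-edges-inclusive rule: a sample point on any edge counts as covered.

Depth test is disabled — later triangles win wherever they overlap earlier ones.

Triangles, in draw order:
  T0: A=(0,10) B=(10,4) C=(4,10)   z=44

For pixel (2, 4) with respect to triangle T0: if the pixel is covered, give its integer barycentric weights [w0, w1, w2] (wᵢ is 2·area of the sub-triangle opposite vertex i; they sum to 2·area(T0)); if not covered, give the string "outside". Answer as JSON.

T0:
  2·area = 24
  edge (0, 10)→(10, 4): d=(10,-6) inclusive
  edge (10, 4)→(4, 10): d=(-6,6) inclusive
  edge (4, 10)→(0, 10): d=(-4,0) inclusive
    (6,0)@(13, 1): e=[-12,0,36] → .  [on edge]
    (5,1)@(11, 3): e=[-4,0,28] → .  [on edge]
    (4,2)@(9, 5): e=[4,0,20] → X  [on edge]
    (5,2)@(11, 5): e=[16,-12,20] → .
    (2,3)@(5, 7): e=[0,12,12] → X  [on edge]
    (3,3)@(7, 7): e=[12,0,12] → X  [on edge]
    (4,3)@(9, 7): e=[24,-12,12] → .
    (1,4)@(3, 9): e=[8,12,4] → X
    (2,4)@(5, 9): e=[20,0,4] → X  [on edge]
    (3,4)@(7, 9): e=[32,-12,4] → .
    (1,5)@(3, 11): e=[28,0,-4] → .  [on edge]
    (2,5)@(5, 11): e=[40,-12,-4] → .
    (0,6)@(1, 13): e=[36,0,-12] → .  [on edge]
  covered (5 px):
    . . . . . . .
    . . . . . . .
    . . . . X . .
    . . X X . . .
    . X X . . . .
    . . . . . . .
    . . . . . . .

Answer: [0,4,20]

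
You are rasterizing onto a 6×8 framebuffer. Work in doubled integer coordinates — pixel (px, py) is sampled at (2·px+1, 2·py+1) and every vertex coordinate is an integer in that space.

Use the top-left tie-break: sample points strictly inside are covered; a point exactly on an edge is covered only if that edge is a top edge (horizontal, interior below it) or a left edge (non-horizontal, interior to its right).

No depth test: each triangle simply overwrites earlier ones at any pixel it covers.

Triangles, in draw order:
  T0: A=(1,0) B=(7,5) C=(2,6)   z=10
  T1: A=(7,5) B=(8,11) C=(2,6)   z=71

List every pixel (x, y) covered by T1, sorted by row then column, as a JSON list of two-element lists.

T0:
  2·area = 31
  edge (1, 0)→(7, 5): d=(6,5) right/bottom  bias=-1
  edge (7, 5)→(2, 6): d=(-5,1) right/bottom  bias=-1
  edge (2, 6)→(1, 0): d=(-1,-6) top-left  bias=+0
    (1,1)@(3, 3): e=[8,14,9] → █
    (2,1)@(5, 3): e=[-2,12,21] → ·
    (1,2)@(3, 5): e=[20,4,7] → █
    (2,2)@(5, 5): e=[10,2,19] → █
    (3,2)@(7, 5): e=[0,0,31] → ·  [on edge]
    (1,3)@(3, 7): e=[32,-6,5] → ·
    (2,3)@(5, 7): e=[22,-8,17] → ·
  covered (3 px):
    · · · · · ·
    · █ · · · ·
    · █ █ · · ·
    · · · · · ·
    · · · · · ·
    · · · · · ·
    · · · · · ·
    · · · · · ·
T1:
  2·area = 31
  edge (7, 5)→(8, 11): d=(1,6) right/bottom  bias=-1
  edge (8, 11)→(2, 6): d=(-6,-5) top-left  bias=+0
  edge (2, 6)→(7, 5): d=(5,-1) top-left  bias=+0
    (3,2)@(7, 5): e=[0,31,0] → ·  [on edge]
    (2,3)@(5, 7): e=[14,9,8] → █
    (3,3)@(7, 7): e=[2,19,10] → █
    (4,3)@(9, 7): e=[-10,29,12] → ·
    (2,4)@(5, 9): e=[16,-3,18] → ·
    (3,4)@(7, 9): e=[4,7,20] → █
    (4,4)@(9, 9): e=[-8,17,22] → ·
    (3,5)@(7, 11): e=[6,-5,30] → ·
  covered (3 px):
    · · · · · ·
    · · · · · ·
    · · · · · ·
    · · █ █ · ·
    · · · █ · ·
    · · · · · ·
    · · · · · ·
    · · · · · ·

Answer: [[2,3],[3,3],[3,4]]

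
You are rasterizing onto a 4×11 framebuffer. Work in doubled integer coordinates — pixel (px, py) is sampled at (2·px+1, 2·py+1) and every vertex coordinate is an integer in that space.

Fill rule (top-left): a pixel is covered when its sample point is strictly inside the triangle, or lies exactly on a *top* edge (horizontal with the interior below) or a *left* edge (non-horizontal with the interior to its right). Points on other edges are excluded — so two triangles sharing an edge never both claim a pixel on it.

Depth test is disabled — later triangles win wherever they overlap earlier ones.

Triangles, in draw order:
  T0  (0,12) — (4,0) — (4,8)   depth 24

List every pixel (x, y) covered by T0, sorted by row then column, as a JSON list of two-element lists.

T0:
  2·area = 32
  edge (0, 12)→(4, 0): d=(4,-12) top-left  bias=+0
  edge (4, 0)→(4, 8): d=(0,8) right/bottom  bias=-1
  edge (4, 8)→(0, 12): d=(-4,4) right/bottom  bias=-1
    (1,1)@(3, 3): e=[0,8,24] → █  [on edge]
    (2,1)@(5, 3): e=[24,-8,16] → ·
    (1,2)@(3, 5): e=[8,8,16] → █
    (2,2)@(5, 5): e=[32,-8,8] → ·
    (3,2)@(7, 5): e=[56,-24,0] → ·  [on edge]
    (1,3)@(3, 7): e=[16,8,8] → █
    (2,3)@(5, 7): e=[40,-8,0] → ·  [on edge]
    (0,4)@(1, 9): e=[0,24,8] → █  [on edge]
    (1,4)@(3, 9): e=[24,8,0] → ·  [on edge]
    (0,5)@(1, 11): e=[8,24,0] → ·  [on edge]
  covered (4 px):
    · · · ·
    · █ · ·
    · █ · ·
    · █ · ·
    █ · · ·
    · · · ·
    · · · ·
    · · · ·
    · · · ·
    · · · ·
    · · · ·

Result: [[1,1],[1,2],[1,3],[0,4]]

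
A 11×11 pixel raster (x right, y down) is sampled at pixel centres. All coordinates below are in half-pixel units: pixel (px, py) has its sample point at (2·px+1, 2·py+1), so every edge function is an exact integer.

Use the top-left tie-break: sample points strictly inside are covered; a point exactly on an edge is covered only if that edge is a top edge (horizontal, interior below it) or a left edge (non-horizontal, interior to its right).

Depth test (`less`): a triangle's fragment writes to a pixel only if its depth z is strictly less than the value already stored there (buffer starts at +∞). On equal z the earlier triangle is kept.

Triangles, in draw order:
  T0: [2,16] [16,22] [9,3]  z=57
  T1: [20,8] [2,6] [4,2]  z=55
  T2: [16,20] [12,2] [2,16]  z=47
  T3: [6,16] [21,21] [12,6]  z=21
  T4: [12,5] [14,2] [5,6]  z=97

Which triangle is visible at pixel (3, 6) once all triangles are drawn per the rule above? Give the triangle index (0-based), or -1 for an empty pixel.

T0:
  2·area = 224  (B↔C swapped to make it positive)
  edge (2, 16)→(9, 3): d=(7,-13) top-left  bias=+0
  edge (9, 3)→(16, 22): d=(7,19) right/bottom  bias=-1
  edge (16, 22)→(2, 16): d=(-14,-6) top-left  bias=+0
    (4,1)@(9, 3): e=[0,0,224] → .  [on edge]
    (4,2)@(9, 5): e=[14,14,196] → X
    (5,2)@(11, 5): e=[40,-24,208] → .
    (3,3)@(7, 7): e=[2,66,156] → X
    (5,3)@(11, 7): e=[54,-10,180] → .
    (3,4)@(7, 9): e=[16,80,128] → X
    (5,4)@(11, 9): e=[68,4,152] → X
    (6,4)@(13, 9): e=[94,-34,164] → .
    (2,5)@(5, 11): e=[4,132,88] → X
    (6,5)@(13, 11): e=[108,-20,136] → .
    (2,6)@(5, 13): e=[18,146,60] → X
    (6,6)@(13, 13): e=[122,-6,108] → .
    (4,9)@(9, 19): e=[112,112,0] → X  [on edge]
  covered (29 px):
    . . . . . . . . . . .
    . . . . . . . . . . .
    . . . . X . . . . . .
    . . . X X . . . . . .
    . . . X X X . . . . .
    . . X X X X . . . . .
    . . X X X X . . . . .
    . X X X X X X . . . .
    . . X X X X X . . . .
    . . . . X X X . . . .
    . . . . . . . X . . .
T1:
  2·area = 76
  edge (20, 8)→(2, 6): d=(-18,-2) top-left  bias=+0
  edge (2, 6)→(4, 2): d=(2,-4) top-left  bias=+0
  edge (4, 2)→(20, 8): d=(16,6) right/bottom  bias=-1
    (2,1)@(5, 3): e=[60,6,10] → X
    (3,1)@(7, 3): e=[64,14,-2] → .
    (1,2)@(3, 5): e=[20,2,54] → X
    (3,2)@(7, 5): e=[28,18,30] → X
    (4,2)@(9, 5): e=[32,26,18] → X
    (5,2)@(11, 5): e=[36,34,6] → X
    (6,2)@(13, 5): e=[40,42,-6] → .
    (1,3)@(3, 7): e=[-16,6,86] → .
    (2,3)@(5, 7): e=[-12,14,74] → .
    (3,3)@(7, 7): e=[-8,22,62] → .
    (4,3)@(9, 7): e=[-4,30,50] → .
    (5,3)@(11, 7): e=[0,38,38] → X  [on edge]
  covered (10 px):
    . . . . . . . . . . .
    . . X . . . . . . . .
    . X X X X X . . . . .
    . . . . . X X X X . .
    . . . . . . . . . . .
    . . . . . . . . . . .
    . . . . . . . . . . .
    . . . . . . . . . . .
    . . . . . . . . . . .
    . . . . . . . . . . .
    . . . . . . . . . . .
T2:
  2·area = 236  (B↔C swapped to make it positive)
  edge (16, 20)→(2, 16): d=(-14,-4) top-left  bias=+0
  edge (2, 16)→(12, 2): d=(10,-14) top-left  bias=+0
  edge (12, 2)→(16, 20): d=(4,18) right/bottom  bias=-1
    (5,2)@(11, 5): e=[190,16,30] → X
    (6,2)@(13, 5): e=[198,44,-6] → .
    (4,3)@(9, 7): e=[154,8,74] → X
    (6,3)@(13, 7): e=[170,64,2] → X
    (7,3)@(15, 7): e=[178,92,-34] → .
    (3,4)@(7, 9): e=[118,0,118] → X  [on edge]
    (7,4)@(15, 9): e=[150,112,-26] → .
    (3,5)@(7, 11): e=[90,20,126] → X
    (7,5)@(15, 11): e=[122,132,-18] → .
    (2,6)@(5, 13): e=[54,12,170] → X
    (7,6)@(15, 13): e=[94,152,-10] → .
    (1,7)@(3, 15): e=[18,4,214] → X
  covered (30 px):
    . . . . . . . . . . .
    . . . . . . . . . . .
    . . . . . X . . . . .
    . . . . X X X . . . .
    . . . X X X X . . . .
    . . . X X X X . . . .
    . . X X X X X . . . .
    . X X X X X X . . . .
    . . . X X X X X . . .
    . . . . . . X X . . .
    . . . . . . . . . . .
T3:
  2·area = 180  (B↔C swapped to make it positive)
  edge (6, 16)→(12, 6): d=(6,-10) top-left  bias=+0
  edge (12, 6)→(21, 21): d=(9,15) right/bottom  bias=-1
  edge (21, 21)→(6, 16): d=(-15,-5) top-left  bias=+0
    (4,0)@(9, 1): e=[-60,0,240] → .  [on edge]
    (7,0)@(15, 1): e=[0,-90,270] → .  [on edge]
    (5,4)@(11, 9): e=[8,42,130] → X
    (6,4)@(13, 9): e=[28,12,140] → X
    (7,4)@(15, 9): e=[48,-18,150] → .
    (4,5)@(9, 11): e=[0,90,90] → X  [on edge]
    (7,5)@(15, 11): e=[60,0,120] → .  [on edge]
    (4,6)@(9, 13): e=[12,108,60] → X
    (7,6)@(15, 13): e=[72,18,90] → X
    (8,6)@(17, 13): e=[92,-12,100] → .
    (1,7)@(3, 15): e=[-36,216,0] → .  [on edge]
    (3,7)@(7, 15): e=[4,156,20] → X
    (4,8)@(9, 17): e=[36,144,0] → X  [on edge]
    (7,9)@(15, 19): e=[108,72,0] → X  [on edge]
    (1,10)@(3, 21): e=[0,270,-90] → .  [on edge]
    (10,10)@(21, 21): e=[180,0,0] → .  [on edge]
  covered (23 px):
    . . . . . . . . . . .
    . . . . . . . . . . .
    . . . . . . . . . . .
    . . . . . . . . . . .
    . . . . . X X . . . .
    . . . . X X X . . . .
    . . . . X X X X . . .
    . . . X X X X X X . .
    . . . . X X X X X . .
    . . . . . . . X X X .
    . . . . . . . . . . .
T4:
  2·area = 19  (B↔C swapped to make it positive)
  edge (12, 5)→(5, 6): d=(-7,1) right/bottom  bias=-1
  edge (5, 6)→(14, 2): d=(9,-4) top-left  bias=+0
  edge (14, 2)→(12, 5): d=(-2,3) right/bottom  bias=-1
    (6,1)@(13, 3): e=[13,5,1] → X
    (7,1)@(15, 3): e=[11,13,-5] → .
    (4,2)@(9, 5): e=[3,7,9] → X
    (5,2)@(11, 5): e=[1,15,3] → X
    (6,2)@(13, 5): e=[-1,23,-3] → .
    (4,3)@(9, 7): e=[-11,25,5] → .
    (5,3)@(11, 7): e=[-13,33,-1] → .
  covered (3 px):
    . . . . . . . . . . .
    . . . . . . X . . . .
    . . . . X X . . . . .
    . . . . . . . . . . .
    . . . . . . . . . . .
    . . . . . . . . . . .
    . . . . . . . . . . .
    . . . . . . . . . . .
    . . . . . . . . . . .
    . . . . . . . . . . .
    . . . . . . . . . . .

Z-buffer (winner per pixel, '.' = empty):
  . . . . . . . . . . .
  . . 1 . . . 4 . . . .
  . 1 1 1 1 2 . . . . .
  . . . 0 2 2 2 1 1 . .
  . . . 2 2 3 3 . . . .
  . . 0 2 3 3 3 . . . .
  . . 2 2 3 3 3 3 . . .
  . 2 2 3 3 3 3 3 3 . .
  . . 0 2 3 3 3 3 3 . .
  . . . . 0 0 2 3 3 3 .
  . . . . . . . 0 . . .

Final: 2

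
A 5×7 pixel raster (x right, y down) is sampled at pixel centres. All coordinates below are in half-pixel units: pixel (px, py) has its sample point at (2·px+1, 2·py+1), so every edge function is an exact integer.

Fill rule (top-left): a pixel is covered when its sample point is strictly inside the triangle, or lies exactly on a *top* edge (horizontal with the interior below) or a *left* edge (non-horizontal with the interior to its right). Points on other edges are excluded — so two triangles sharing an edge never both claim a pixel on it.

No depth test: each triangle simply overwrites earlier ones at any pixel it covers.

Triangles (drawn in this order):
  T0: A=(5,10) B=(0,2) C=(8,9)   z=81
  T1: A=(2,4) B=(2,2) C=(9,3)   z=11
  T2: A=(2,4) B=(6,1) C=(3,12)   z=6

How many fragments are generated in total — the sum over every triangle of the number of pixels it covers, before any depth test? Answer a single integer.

T0:
  2·area = 29
  edge (5, 10)→(0, 2): d=(-5,-8) top-left  bias=+0
  edge (0, 2)→(8, 9): d=(8,7) right/bottom  bias=-1
  edge (8, 9)→(5, 10): d=(-3,1) right/bottom  bias=-1
    (0,1)@(1, 3): e=[3,1,25] → █
    (1,1)@(3, 3): e=[19,-13,23] → ·
    (0,2)@(1, 5): e=[-7,17,19] → ·
    (1,2)@(3, 5): e=[9,3,17] → █
    (2,2)@(5, 5): e=[25,-11,15] → ·
    (1,3)@(3, 7): e=[-1,19,11] → ·
    (2,3)@(5, 7): e=[15,5,9] → █
    (3,3)@(7, 7): e=[31,-9,7] → ·
    (2,4)@(5, 9): e=[5,21,3] → █
    (3,4)@(7, 9): e=[21,7,1] → █
    (4,4)@(9, 9): e=[37,-7,-1] → ·
    (2,5)@(5, 11): e=[-5,37,-3] → ·
  covered (5 px):
    · · · · ·
    █ · · · ·
    · █ · · ·
    · · █ · ·
    · · █ █ ·
    · · · · ·
    · · · · ·
T1:
  2·area = 14
  edge (2, 4)→(2, 2): d=(0,-2) top-left  bias=+0
  edge (2, 2)→(9, 3): d=(7,1) right/bottom  bias=-1
  edge (9, 3)→(2, 4): d=(-7,1) right/bottom  bias=-1
    (1,1)@(3, 3): e=[2,6,6] → █
    (2,1)@(5, 3): e=[6,4,4] → █
    (3,1)@(7, 3): e=[10,2,2] → █
    (4,1)@(9, 3): e=[14,0,0] → ·  [on edge]
    (1,2)@(3, 5): e=[2,20,-8] → ·
    (2,2)@(5, 5): e=[6,18,-10] → ·
    (3,2)@(7, 5): e=[10,16,-12] → ·
  covered (3 px):
    · · · · ·
    · █ █ █ ·
    · · · · ·
    · · · · ·
    · · · · ·
    · · · · ·
    · · · · ·
T2:
  2·area = 35
  edge (2, 4)→(6, 1): d=(4,-3) top-left  bias=+0
  edge (6, 1)→(3, 12): d=(-3,11) right/bottom  bias=-1
  edge (3, 12)→(2, 4): d=(-1,-8) top-left  bias=+0
    (2,1)@(5, 3): e=[5,5,25] → █
    (3,1)@(7, 3): e=[11,-17,41] → ·
    (1,2)@(3, 5): e=[7,21,7] → █
    (2,2)@(5, 5): e=[13,-1,23] → ·
    (1,3)@(3, 7): e=[15,15,5] → █
    (2,3)@(5, 7): e=[21,-7,21] → ·
    (1,4)@(3, 9): e=[23,9,3] → █
    (2,4)@(5, 9): e=[29,-13,19] → ·
    (1,5)@(3, 11): e=[31,3,1] → █
    (2,5)@(5, 11): e=[37,-19,17] → ·
    (1,6)@(3, 13): e=[39,-3,-1] → ·
  covered (5 px):
    · · · · ·
    · · █ · ·
    · █ · · ·
    · █ · · ·
    · █ · · ·
    · █ · · ·
    · · · · ·

Result: 13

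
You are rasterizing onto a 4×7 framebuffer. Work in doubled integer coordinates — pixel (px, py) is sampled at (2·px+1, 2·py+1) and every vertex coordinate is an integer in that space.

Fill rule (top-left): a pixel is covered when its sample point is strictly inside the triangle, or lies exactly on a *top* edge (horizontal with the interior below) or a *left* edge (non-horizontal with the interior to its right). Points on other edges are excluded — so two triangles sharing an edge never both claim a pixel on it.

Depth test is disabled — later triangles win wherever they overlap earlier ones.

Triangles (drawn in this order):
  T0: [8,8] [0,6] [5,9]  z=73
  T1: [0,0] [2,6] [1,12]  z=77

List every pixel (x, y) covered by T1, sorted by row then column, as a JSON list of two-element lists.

T0:
  2·area = 14  (B↔C swapped to make it positive)
  edge (8, 8)→(5, 9): d=(-3,1) right/bottom  bias=-1
  edge (5, 9)→(0, 6): d=(-5,-3) top-left  bias=+0
  edge (0, 6)→(8, 8): d=(8,2) right/bottom  bias=-1
    (1,3)@(3, 7): e=[8,4,2] → X
    (2,3)@(5, 7): e=[6,10,-2] → .
    (1,4)@(3, 9): e=[2,-6,18] → .
    (2,4)@(5, 9): e=[0,0,14] → .  [on edge]
  covered (1 px):
    . . . .
    . . . .
    . . . .
    . X . .
    . . . .
    . . . .
    . . . .
T1:
  2·area = 18
  edge (0, 0)→(2, 6): d=(2,6) right/bottom  bias=-1
  edge (2, 6)→(1, 12): d=(-1,6) right/bottom  bias=-1
  edge (1, 12)→(0, 0): d=(-1,-12) top-left  bias=+0
    (0,1)@(1, 3): e=[0,9,9] → .  [on edge]
    (0,2)@(1, 5): e=[4,7,7] → X
    (1,2)@(3, 5): e=[-8,-5,31] → .
    (0,3)@(1, 7): e=[8,5,5] → X
    (1,3)@(3, 7): e=[-4,-7,29] → .
    (0,4)@(1, 9): e=[12,3,3] → X
    (1,4)@(3, 9): e=[0,-9,27] → .  [on edge]
    (0,5)@(1, 11): e=[16,1,1] → X
    (1,5)@(3, 11): e=[4,-11,25] → .
    (0,6)@(1, 13): e=[20,-1,-1] → .
  covered (4 px):
    . . . .
    . . . .
    X . . .
    X . . .
    X . . .
    X . . .
    . . . .

Answer: [[0,2],[0,3],[0,4],[0,5]]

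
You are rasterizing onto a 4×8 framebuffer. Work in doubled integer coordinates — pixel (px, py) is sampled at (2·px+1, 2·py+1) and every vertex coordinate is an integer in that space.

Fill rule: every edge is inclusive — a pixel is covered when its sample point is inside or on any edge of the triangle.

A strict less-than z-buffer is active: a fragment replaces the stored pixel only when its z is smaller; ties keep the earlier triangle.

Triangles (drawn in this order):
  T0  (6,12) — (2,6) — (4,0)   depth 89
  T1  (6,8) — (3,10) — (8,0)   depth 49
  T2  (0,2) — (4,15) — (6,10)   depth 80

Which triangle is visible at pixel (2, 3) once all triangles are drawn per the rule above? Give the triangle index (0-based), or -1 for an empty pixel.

T0:
  2·area = 36
  edge (6, 12)→(2, 6): d=(-4,-6) inclusive
  edge (2, 6)→(4, 0): d=(2,-6) inclusive
  edge (4, 0)→(6, 12): d=(2,12) inclusive
    (1,1)@(3, 3): e=[18,0,18] → #  [on edge]
    (2,1)@(5, 3): e=[30,12,-6] → ·
    (1,2)@(3, 5): e=[10,4,22] → #
    (2,2)@(5, 5): e=[22,16,-2] → ·
    (1,3)@(3, 7): e=[2,8,26] → #
    (2,3)@(5, 7): e=[14,20,2] → #
    (3,3)@(7, 7): e=[26,32,-22] → ·
    (0,4)@(1, 9): e=[-18,0,54] → ·  [on edge]
    (1,4)@(3, 9): e=[-6,12,30] → ·
    (2,4)@(5, 9): e=[6,24,6] → #
    (3,4)@(7, 9): e=[18,36,-18] → ·
    (2,5)@(5, 11): e=[-2,28,10] → ·
  covered (5 px):
    · · · ·
    · # · ·
    · # · ·
    · # # ·
    · · # ·
    · · · ·
    · · · ·
    · · · ·
T1:
  2·area = 20
  edge (6, 8)→(3, 10): d=(-3,2) inclusive
  edge (3, 10)→(8, 0): d=(5,-10) inclusive
  edge (8, 0)→(6, 8): d=(-2,8) inclusive
    (3,1)@(7, 3): e=[13,5,2] → #
    (3,2)@(7, 5): e=[7,15,-2] → ·
    (2,3)@(5, 7): e=[5,5,10] → #
    (3,3)@(7, 7): e=[1,25,-6] → ·
    (2,4)@(5, 9): e=[-1,15,6] → ·
  covered (2 px):
    · · · ·
    · · · #
    · · · ·
    · · # ·
    · · · ·
    · · · ·
    · · · ·
    · · · ·
T2:
  2·area = 46  (B↔C swapped to make it positive)
  edge (0, 2)→(6, 10): d=(6,8) inclusive
  edge (6, 10)→(4, 15): d=(-2,5) inclusive
  edge (4, 15)→(0, 2): d=(-4,-13) inclusive
    (0,2)@(1, 5): e=[10,35,1] → #
    (1,2)@(3, 5): e=[-6,25,27] → ·
    (0,3)@(1, 7): e=[22,31,-7] → ·
    (1,3)@(3, 7): e=[6,21,19] → #
    (2,3)@(5, 7): e=[-10,11,45] → ·
    (1,4)@(3, 9): e=[18,17,11] → #
    (2,4)@(5, 9): e=[2,7,37] → #
    (3,4)@(7, 9): e=[-14,-3,63] → ·
    (1,5)@(3, 11): e=[30,13,3] → #
    (3,5)@(7, 11): e=[-2,-7,55] → ·
    (1,6)@(3, 13): e=[42,9,-5] → ·
    (2,6)@(5, 13): e=[26,-1,21] → ·
  covered (6 px):
    · · · ·
    · · · ·
    # · · ·
    · # · ·
    · # # ·
    · # # ·
    · · · ·
    · · · ·

Z-buffer (winner per pixel, '.' = empty):
  . . . .
  . 0 . 1
  2 0 . .
  . 2 1 .
  . 2 2 .
  . 2 2 .
  . . . .
  . . . .

Final: 1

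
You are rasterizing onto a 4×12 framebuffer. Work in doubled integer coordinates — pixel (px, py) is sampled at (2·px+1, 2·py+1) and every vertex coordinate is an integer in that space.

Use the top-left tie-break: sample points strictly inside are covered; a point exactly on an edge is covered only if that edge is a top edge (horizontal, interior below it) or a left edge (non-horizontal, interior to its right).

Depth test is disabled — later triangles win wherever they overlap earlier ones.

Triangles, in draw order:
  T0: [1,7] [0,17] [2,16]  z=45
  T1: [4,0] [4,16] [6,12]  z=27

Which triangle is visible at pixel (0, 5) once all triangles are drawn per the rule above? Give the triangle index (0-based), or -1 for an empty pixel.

T0:
  2·area = 19  (B↔C swapped to make it positive)
  edge (1, 7)→(2, 16): d=(1,9) right/bottom  bias=-1
  edge (2, 16)→(0, 17): d=(-2,1) right/bottom  bias=-1
  edge (0, 17)→(1, 7): d=(1,-10) top-left  bias=+0
    (0,3)@(1, 7): e=[0,19,0] → .  [on edge]
    (0,4)@(1, 9): e=[2,15,2] → X
    (1,4)@(3, 9): e=[-16,13,22] → .
    (0,5)@(1, 11): e=[4,11,4] → X
    (1,5)@(3, 11): e=[-14,9,24] → .
    (0,6)@(1, 13): e=[6,7,6] → X
    (1,6)@(3, 13): e=[-12,5,26] → .
    (0,7)@(1, 15): e=[8,3,8] → X
    (1,7)@(3, 15): e=[-10,1,28] → .
    (0,8)@(1, 17): e=[10,-1,10] → .
  covered (4 px):
    . . . .
    . . . .
    . . . .
    . . . .
    X . . .
    X . . .
    X . . .
    X . . .
    . . . .
    . . . .
    . . . .
    . . . .
T1:
  2·area = 32  (B↔C swapped to make it positive)
  edge (4, 0)→(6, 12): d=(2,12) right/bottom  bias=-1
  edge (6, 12)→(4, 16): d=(-2,4) right/bottom  bias=-1
  edge (4, 16)→(4, 0): d=(0,-16) top-left  bias=+0
    (2,3)@(5, 7): e=[2,14,16] → X
    (3,3)@(7, 7): e=[-22,6,48] → .
    (2,4)@(5, 9): e=[6,10,16] → X
    (3,4)@(7, 9): e=[-18,2,48] → .
    (2,5)@(5, 11): e=[10,6,16] → X
    (3,5)@(7, 11): e=[-14,-2,48] → .
    (2,6)@(5, 13): e=[14,2,16] → X
    (3,6)@(7, 13): e=[-10,-6,48] → .
    (2,7)@(5, 15): e=[18,-2,16] → .
  covered (4 px):
    . . . .
    . . . .
    . . . .
    . . X .
    . . X .
    . . X .
    . . X .
    . . . .
    . . . .
    . . . .
    . . . .
    . . . .

Z-buffer (winner per pixel, '.' = empty):
  . . . .
  . . . .
  . . . .
  . . 1 .
  0 . 1 .
  0 . 1 .
  0 . 1 .
  0 . . .
  . . . .
  . . . .
  . . . .
  . . . .

Answer: 0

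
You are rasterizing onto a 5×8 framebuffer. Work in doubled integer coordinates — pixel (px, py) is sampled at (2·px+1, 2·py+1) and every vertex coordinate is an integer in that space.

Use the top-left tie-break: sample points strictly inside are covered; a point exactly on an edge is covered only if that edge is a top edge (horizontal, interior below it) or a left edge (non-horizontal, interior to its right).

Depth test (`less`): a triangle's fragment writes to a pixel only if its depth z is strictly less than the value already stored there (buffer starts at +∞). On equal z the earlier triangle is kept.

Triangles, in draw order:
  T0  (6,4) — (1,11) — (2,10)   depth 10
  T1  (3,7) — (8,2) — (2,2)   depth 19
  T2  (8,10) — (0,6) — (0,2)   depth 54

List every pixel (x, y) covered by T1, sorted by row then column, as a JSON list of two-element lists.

T0:
  2·area = 2  (B↔C swapped to make it positive)
  edge (6, 4)→(2, 10): d=(-4,6) right/bottom  bias=-1
  edge (2, 10)→(1, 11): d=(-1,1) right/bottom  bias=-1
  edge (1, 11)→(6, 4): d=(5,-7) top-left  bias=+0
    (4,1)@(9, 3): e=[-14,0,16] → ·  [on edge]
    (3,2)@(7, 5): e=[-10,0,12] → ·  [on edge]
    (2,3)@(5, 7): e=[-6,0,8] → ·  [on edge]
    (1,4)@(3, 9): e=[-2,0,4] → ·  [on edge]
    (0,5)@(1, 11): e=[2,0,0] → ·  [on edge]
  covered (0 px):
    · · · · ·
    · · · · ·
    · · · · ·
    · · · · ·
    · · · · ·
    · · · · ·
    · · · · ·
    · · · · ·
T1:
  2·area = 30  (B↔C swapped to make it positive)
  edge (3, 7)→(2, 2): d=(-1,-5) top-left  bias=+0
  edge (2, 2)→(8, 2): d=(6,0) top-left  bias=+0
  edge (8, 2)→(3, 7): d=(-5,5) right/bottom  bias=-1
    (4,0)@(9, 1): e=[36,-6,0] → ·  [on edge]
    (1,1)@(3, 3): e=[4,6,20] → #
    (2,1)@(5, 3): e=[14,6,10] → #
    (3,1)@(7, 3): e=[24,6,0] → ·  [on edge]
    (1,2)@(3, 5): e=[2,18,10] → #
    (2,2)@(5, 5): e=[12,18,0] → ·  [on edge]
    (1,3)@(3, 7): e=[0,30,0] → ·  [on edge]
    (0,4)@(1, 9): e=[-12,42,0] → ·  [on edge]
  covered (3 px):
    · · · · ·
    · # # · ·
    · # · · ·
    · · · · ·
    · · · · ·
    · · · · ·
    · · · · ·
    · · · · ·
T2:
  2·area = 32
  edge (8, 10)→(0, 6): d=(-8,-4) top-left  bias=+0
  edge (0, 6)→(0, 2): d=(0,-4) top-left  bias=+0
  edge (0, 2)→(8, 10): d=(8,8) right/bottom  bias=-1
    (0,1)@(1, 3): e=[28,4,0] → ·  [on edge]
    (0,2)@(1, 5): e=[12,4,16] → #
    (1,2)@(3, 5): e=[20,12,0] → ·  [on edge]
    (0,3)@(1, 7): e=[-4,4,32] → ·
    (1,3)@(3, 7): e=[4,12,16] → #
    (2,3)@(5, 7): e=[12,20,0] → ·  [on edge]
    (1,4)@(3, 9): e=[-12,12,32] → ·
    (3,4)@(7, 9): e=[4,28,0] → ·  [on edge]
    (4,5)@(9, 11): e=[-4,36,0] → ·  [on edge]
  covered (2 px):
    · · · · ·
    · · · · ·
    # · · · ·
    · # · · ·
    · · · · ·
    · · · · ·
    · · · · ·
    · · · · ·

Result: [[1,1],[2,1],[1,2]]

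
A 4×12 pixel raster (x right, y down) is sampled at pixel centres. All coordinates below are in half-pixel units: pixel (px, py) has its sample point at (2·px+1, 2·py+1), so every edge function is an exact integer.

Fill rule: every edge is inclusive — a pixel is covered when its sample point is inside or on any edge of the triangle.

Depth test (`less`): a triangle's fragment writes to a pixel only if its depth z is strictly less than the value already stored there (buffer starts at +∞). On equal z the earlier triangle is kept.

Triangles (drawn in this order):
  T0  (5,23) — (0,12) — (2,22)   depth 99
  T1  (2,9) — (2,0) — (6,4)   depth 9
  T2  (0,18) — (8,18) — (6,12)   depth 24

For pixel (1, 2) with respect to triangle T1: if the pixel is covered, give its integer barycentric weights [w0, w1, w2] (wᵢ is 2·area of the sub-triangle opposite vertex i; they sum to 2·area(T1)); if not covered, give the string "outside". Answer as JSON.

T0:
  2·area = 28  (B↔C swapped to make it positive)
  edge (5, 23)→(2, 22): d=(-3,-1) inclusive
  edge (2, 22)→(0, 12): d=(-2,-10) inclusive
  edge (0, 12)→(5, 23): d=(5,11) inclusive
    (0,7)@(1, 15): e=[20,4,4] → X
    (1,7)@(3, 15): e=[22,24,-18] → .
    (0,8)@(1, 17): e=[14,0,14] → X  [on edge]
    (1,8)@(3, 17): e=[16,20,-8] → .
    (0,9)@(1, 19): e=[8,-4,24] → .
    (1,9)@(3, 19): e=[10,16,2] → X
    (2,9)@(5, 19): e=[12,36,-20] → .
    (1,10)@(3, 21): e=[4,12,12] → X
    (2,10)@(5, 21): e=[6,32,-10] → .
    (1,11)@(3, 23): e=[-2,8,22] → .
    (2,11)@(5, 23): e=[0,28,0] → X  [on edge]
    (3,11)@(7, 23): e=[2,48,-22] → .
  covered (5 px):
    . . . .
    . . . .
    . . . .
    . . . .
    . . . .
    . . . .
    . . . .
    X . . .
    X . . .
    . X . .
    . X . .
    . . X .
T1:
  2·area = 36
  edge (2, 9)→(2, 0): d=(0,-9) inclusive
  edge (2, 0)→(6, 4): d=(4,4) inclusive
  edge (6, 4)→(2, 9): d=(-4,5) inclusive
    (1,0)@(3, 1): e=[9,0,27] → X  [on edge]
    (2,0)@(5, 1): e=[27,-8,17] → .
    (1,1)@(3, 3): e=[9,8,19] → X
    (2,1)@(5, 3): e=[27,0,9] → X  [on edge]
    (3,1)@(7, 3): e=[45,-8,-1] → .
    (1,2)@(3, 5): e=[9,16,11] → X
    (3,2)@(7, 5): e=[45,0,-9] → .  [on edge]
    (1,3)@(3, 7): e=[9,24,3] → X
    (2,3)@(5, 7): e=[27,16,-7] → .
    (1,4)@(3, 9): e=[9,32,-5] → .
  covered (6 px):
    . X . .
    . X X .
    . X X .
    . X . .
    . . . .
    . . . .
    . . . .
    . . . .
    . . . .
    . . . .
    . . . .
    . . . .
T2:
  2·area = 48  (B↔C swapped to make it positive)
  edge (0, 18)→(6, 12): d=(6,-6) inclusive
  edge (6, 12)→(8, 18): d=(2,6) inclusive
  edge (8, 18)→(0, 18): d=(-8,0) inclusive
    (1,1)@(3, 3): e=[-72,0,120] → .  [on edge]
    (2,4)@(5, 9): e=[-24,0,72] → .  [on edge]
    (3,5)@(7, 11): e=[0,-8,56] → .  [on edge]
    (2,6)@(5, 13): e=[0,8,40] → X  [on edge]
    (3,6)@(7, 13): e=[12,-4,40] → .
    (1,7)@(3, 15): e=[0,24,24] → X  [on edge]
    (3,7)@(7, 15): e=[24,0,24] → X  [on edge]
    (0,8)@(1, 17): e=[0,40,8] → X  [on edge]
    (0,9)@(1, 19): e=[12,44,-8] → .
    (1,9)@(3, 19): e=[24,32,-8] → .
    (2,9)@(5, 19): e=[36,20,-8] → .
    (3,9)@(7, 19): e=[48,8,-8] → .
  covered (8 px):
    . . . .
    . . . .
    . . . .
    . . . .
    . . . .
    . . . .
    . . X .
    . X X X
    X X X X
    . . . .
    . . . .
    . . . .

Result: [16,11,9]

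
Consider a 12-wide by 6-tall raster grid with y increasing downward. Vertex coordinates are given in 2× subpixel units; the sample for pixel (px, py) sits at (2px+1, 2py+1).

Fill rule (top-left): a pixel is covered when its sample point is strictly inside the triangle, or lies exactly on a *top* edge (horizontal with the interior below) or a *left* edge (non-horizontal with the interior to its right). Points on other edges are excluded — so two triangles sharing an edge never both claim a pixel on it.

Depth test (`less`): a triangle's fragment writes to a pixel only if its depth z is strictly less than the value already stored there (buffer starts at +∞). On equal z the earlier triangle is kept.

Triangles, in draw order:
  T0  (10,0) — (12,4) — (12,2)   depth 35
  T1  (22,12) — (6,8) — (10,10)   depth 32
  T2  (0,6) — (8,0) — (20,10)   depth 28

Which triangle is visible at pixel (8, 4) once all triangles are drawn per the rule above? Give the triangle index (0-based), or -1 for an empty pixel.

T0:
  2·area = 4  (B↔C swapped to make it positive)
  edge (10, 0)→(12, 2): d=(2,2) right/bottom  bias=-1
  edge (12, 2)→(12, 4): d=(0,2) right/bottom  bias=-1
  edge (12, 4)→(10, 0): d=(-2,-4) top-left  bias=+0
    (5,0)@(11, 1): e=[0,2,2] → ·  [on edge]
    (6,1)@(13, 3): e=[0,-2,6] → ·  [on edge]
    (7,2)@(15, 5): e=[0,-6,10] → ·  [on edge]
    (8,3)@(17, 7): e=[0,-10,14] → ·  [on edge]
    (9,4)@(19, 9): e=[0,-14,18] → ·  [on edge]
    (10,5)@(21, 11): e=[0,-18,22] → ·  [on edge]
  covered (0 px):
    · · · · · · · · · · · ·
    · · · · · · · · · · · ·
    · · · · · · · · · · · ·
    · · · · · · · · · · · ·
    · · · · · · · · · · · ·
    · · · · · · · · · · · ·
T1:
  2·area = 16  (B↔C swapped to make it positive)
  edge (22, 12)→(10, 10): d=(-12,-2) top-left  bias=+0
  edge (10, 10)→(6, 8): d=(-4,-2) top-left  bias=+0
  edge (6, 8)→(22, 12): d=(16,4) right/bottom  bias=-1
    (4,4)@(9, 9): e=[10,2,4] → █
    (5,4)@(11, 9): e=[14,6,-4] → ·
    (4,5)@(9, 11): e=[-14,-6,36] → ·
    (8,5)@(17, 11): e=[2,10,4] → █
    (9,5)@(19, 11): e=[6,14,-4] → ·
  covered (2 px):
    · · · · · · · · · · · ·
    · · · · · · · · · · · ·
    · · · · · · · · · · · ·
    · · · · · · · · · · · ·
    · · · · █ · · · · · · ·
    · · · · · · · · █ · · ·
T2:
  2·area = 152
  edge (0, 6)→(8, 0): d=(8,-6) top-left  bias=+0
  edge (8, 0)→(20, 10): d=(12,10) right/bottom  bias=-1
  edge (20, 10)→(0, 6): d=(-20,-4) top-left  bias=+0
    (3,0)@(7, 1): e=[2,22,128] → █
    (4,0)@(9, 1): e=[14,2,136] → █
    (5,0)@(11, 1): e=[26,-18,144] → ·
    (2,1)@(5, 3): e=[6,66,80] → █
    (5,1)@(11, 3): e=[42,6,104] → █
    (6,1)@(13, 3): e=[54,-14,112] → ·
    (1,2)@(3, 5): e=[10,110,32] → █
    (6,2)@(13, 5): e=[70,10,72] → █
    (7,2)@(15, 5): e=[82,-10,80] → ·
    (1,3)@(3, 7): e=[26,134,-8] → ·
    (2,3)@(5, 7): e=[38,114,0] → █  [on edge]
    (7,3)@(15, 7): e=[98,14,40] → █
    (7,4)@(15, 9): e=[114,38,0] → █  [on edge]
  covered (20 px):
    · · · █ █ · · · · · · ·
    · · █ █ █ █ · · · · · ·
    · █ █ █ █ █ █ · · · · ·
    · · █ █ █ █ █ █ · · · ·
    · · · · · · · █ █ · · ·
    · · · · · · · · · · · ·

Z-buffer (winner per pixel, '.' = empty):
  . . . 2 2 . . . . . . .
  . . 2 2 2 2 . . . . . .
  . 2 2 2 2 2 2 . . . . .
  . . 2 2 2 2 2 2 . . . .
  . . . . 1 . . 2 2 . . .
  . . . . . . . . 1 . . .

Final: 2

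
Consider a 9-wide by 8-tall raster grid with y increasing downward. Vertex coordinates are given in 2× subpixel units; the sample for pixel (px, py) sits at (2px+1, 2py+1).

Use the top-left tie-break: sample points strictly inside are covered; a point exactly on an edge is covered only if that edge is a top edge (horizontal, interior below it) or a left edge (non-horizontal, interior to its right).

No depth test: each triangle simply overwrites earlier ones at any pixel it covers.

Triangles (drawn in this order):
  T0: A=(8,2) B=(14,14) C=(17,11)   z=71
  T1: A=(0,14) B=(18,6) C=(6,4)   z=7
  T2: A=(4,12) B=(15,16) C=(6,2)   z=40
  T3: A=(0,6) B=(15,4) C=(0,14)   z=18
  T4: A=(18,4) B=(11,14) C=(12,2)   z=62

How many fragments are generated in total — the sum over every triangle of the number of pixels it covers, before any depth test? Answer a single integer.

T0:
  2·area = 54  (B↔C swapped to make it positive)
  edge (8, 2)→(17, 11): d=(9,9) right/bottom  bias=-1
  edge (17, 11)→(14, 14): d=(-3,3) right/bottom  bias=-1
  edge (14, 14)→(8, 2): d=(-6,-12) top-left  bias=+0
    (3,0)@(7, 1): e=[0,60,-6] → ·  [on edge]
    (4,1)@(9, 3): e=[0,48,6] → ·  [on edge]
    (5,2)@(11, 5): e=[0,36,18] → ·  [on edge]
    (5,3)@(11, 7): e=[18,30,6] → #
    (6,3)@(13, 7): e=[0,24,30] → ·  [on edge]
    (5,4)@(11, 9): e=[36,24,-6] → ·
    (6,4)@(13, 9): e=[18,18,18] → #
    (7,4)@(15, 9): e=[0,12,42] → ·  [on edge]
    (6,5)@(13, 11): e=[36,12,6] → #
    (7,5)@(15, 11): e=[18,6,30] → #
    (8,5)@(17, 11): e=[0,0,54] → ·  [on edge]
    (6,6)@(13, 13): e=[54,6,-6] → ·
    (7,6)@(15, 13): e=[36,0,18] → ·  [on edge]
    (6,7)@(13, 15): e=[72,0,-18] → ·  [on edge]
  covered (4 px):
    · · · · · · · · ·
    · · · · · · · · ·
    · · · · · · · · ·
    · · · · · # · · ·
    · · · · · · # · ·
    · · · · · · # # ·
    · · · · · · · · ·
    · · · · · · · · ·
T1:
  2·area = 132  (B↔C swapped to make it positive)
  edge (0, 14)→(6, 4): d=(6,-10) top-left  bias=+0
  edge (6, 4)→(18, 6): d=(12,2) right/bottom  bias=-1
  edge (18, 6)→(0, 14): d=(-18,8) right/bottom  bias=-1
    (3,2)@(7, 5): e=[16,10,106] → #
    (4,2)@(9, 5): e=[36,6,90] → #
    (5,2)@(11, 5): e=[56,2,74] → #
    (6,2)@(13, 5): e=[76,-2,58] → ·
    (2,3)@(5, 7): e=[8,38,86] → #
    (6,3)@(13, 7): e=[88,22,22] → #
    (7,3)@(15, 7): e=[108,18,6] → #
    (8,3)@(17, 7): e=[128,14,-10] → ·
    (1,4)@(3, 9): e=[0,66,66] → #  [on edge]
    (6,4)@(13, 9): e=[100,46,-14] → ·
    (7,4)@(15, 9): e=[120,42,-30] → ·
    (1,5)@(3, 11): e=[12,90,30] → #
  covered (17 px):
    · · · · · · · · ·
    · · · · · · · · ·
    · · · # # # · · ·
    · · # # # # # # ·
    · # # # # # · · ·
    · # # · · · · · ·
    # · · · · · · · ·
    · · · · · · · · ·
T2:
  2·area = 118  (B↔C swapped to make it positive)
  edge (4, 12)→(6, 2): d=(2,-10) top-left  bias=+0
  edge (6, 2)→(15, 16): d=(9,14) right/bottom  bias=-1
  edge (15, 16)→(4, 12): d=(-11,-4) top-left  bias=+0
    (3,2)@(7, 5): e=[16,13,89] → #
    (4,2)@(9, 5): e=[36,-15,97] → ·
    (2,3)@(5, 7): e=[0,59,59] → #  [on edge]
    (4,3)@(9, 7): e=[40,3,75] → #
    (5,3)@(11, 7): e=[60,-25,83] → ·
    (2,4)@(5, 9): e=[4,77,37] → #
    (5,4)@(11, 9): e=[64,-7,61] → ·
    (2,5)@(5, 11): e=[8,95,15] → #
    (5,5)@(11, 11): e=[68,11,39] → #
    (6,5)@(13, 11): e=[88,-17,47] → ·
    (2,6)@(5, 13): e=[12,113,-7] → ·
    (3,6)@(7, 13): e=[32,85,1] → #
  covered (16 px):
    · · · · · · · · ·
    · · · · · · · · ·
    · · · # · · · · ·
    · · # # # · · · ·
    · · # # # · · · ·
    · · # # # # · · ·
    · · · # # # # · ·
    · · · · · · # · ·
T3:
  2·area = 120
  edge (0, 6)→(15, 4): d=(15,-2) top-left  bias=+0
  edge (15, 4)→(0, 14): d=(-15,10) right/bottom  bias=-1
  edge (0, 14)→(0, 6): d=(0,-8) top-left  bias=+0
    (4,2)@(9, 5): e=[3,45,72] → #
    (5,2)@(11, 5): e=[7,25,88] → #
    (6,2)@(13, 5): e=[11,5,104] → #
    (7,2)@(15, 5): e=[15,-15,120] → ·
    (0,3)@(1, 7): e=[17,95,8] → #
    (1,3)@(3, 7): e=[21,75,24] → #
    (2,3)@(5, 7): e=[25,55,40] → #
    (3,3)@(7, 7): e=[29,35,56] → #
    (5,3)@(11, 7): e=[37,-5,88] → ·
    (6,3)@(13, 7): e=[41,-25,104] → ·
    (0,4)@(1, 9): e=[47,65,8] → #
    (4,4)@(9, 9): e=[63,-15,72] → ·
  covered (15 px):
    · · · · · · · · ·
    · · · · · · · · ·
    · · · · # # # · ·
    # # # # # · · · ·
    # # # # · · · · ·
    # # · · · · · · ·
    # · · · · · · · ·
    · · · · · · · · ·
T4:
  2·area = 74
  edge (18, 4)→(11, 14): d=(-7,10) right/bottom  bias=-1
  edge (11, 14)→(12, 2): d=(1,-12) top-left  bias=+0
  edge (12, 2)→(18, 4): d=(6,2) right/bottom  bias=-1
    (4,0)@(9, 1): e=[111,-37,0] → ·  [on edge]
    (6,1)@(13, 3): e=[57,13,4] → #
    (7,1)@(15, 3): e=[37,37,0] → ·  [on edge]
    (6,2)@(13, 5): e=[43,15,16] → #
    (7,2)@(15, 5): e=[23,39,12] → #
    (8,2)@(17, 5): e=[3,63,8] → #
    (6,3)@(13, 7): e=[29,17,28] → #
    (8,3)@(17, 7): e=[-11,65,20] → ·
    (6,4)@(13, 9): e=[15,19,40] → #
    (7,4)@(15, 9): e=[-5,43,36] → ·
    (6,5)@(13, 11): e=[1,21,52] → #
    (7,5)@(15, 11): e=[-19,45,48] → ·
  covered (8 px):
    · · · · · · · · ·
    · · · · · · # · ·
    · · · · · · # # #
    · · · · · · # # ·
    · · · · · · # · ·
    · · · · · · # · ·
    · · · · · · · · ·
    · · · · · · · · ·

Result: 60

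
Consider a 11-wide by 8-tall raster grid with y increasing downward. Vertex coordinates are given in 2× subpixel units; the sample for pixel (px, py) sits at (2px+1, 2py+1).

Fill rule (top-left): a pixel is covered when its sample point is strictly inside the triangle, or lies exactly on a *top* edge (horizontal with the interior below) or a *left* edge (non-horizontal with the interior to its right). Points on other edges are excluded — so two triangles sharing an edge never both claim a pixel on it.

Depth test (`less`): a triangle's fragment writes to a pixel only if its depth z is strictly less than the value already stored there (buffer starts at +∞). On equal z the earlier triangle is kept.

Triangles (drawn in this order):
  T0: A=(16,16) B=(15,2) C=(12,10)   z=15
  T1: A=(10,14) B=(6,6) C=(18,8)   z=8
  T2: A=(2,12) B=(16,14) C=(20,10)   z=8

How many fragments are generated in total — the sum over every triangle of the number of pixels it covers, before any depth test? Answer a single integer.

T0:
  2·area = 50  (B↔C swapped to make it positive)
  edge (16, 16)→(12, 10): d=(-4,-6) top-left  bias=+0
  edge (12, 10)→(15, 2): d=(3,-8) top-left  bias=+0
  edge (15, 2)→(16, 16): d=(1,14) right/bottom  bias=-1
    (7,1)@(15, 3): e=[46,3,1] → X
    (8,1)@(17, 3): e=[58,19,-27] → .
    (7,2)@(15, 5): e=[38,9,3] → X
    (8,2)@(17, 5): e=[50,25,-25] → .
    (7,3)@(15, 7): e=[30,15,5] → X
    (8,3)@(17, 7): e=[42,31,-23] → .
    (6,4)@(13, 9): e=[10,5,35] → X
    (8,4)@(17, 9): e=[34,37,-21] → .
    (6,5)@(13, 11): e=[2,11,37] → X
    (8,5)@(17, 11): e=[26,43,-19] → .
    (6,6)@(13, 13): e=[-6,17,39] → .
    (7,6)@(15, 13): e=[6,33,11] → X
  covered (8 px):
    . . . . . . . . . . .
    . . . . . . . X . . .
    . . . . . . . X . . .
    . . . . . . . X . . .
    . . . . . . X X . . .
    . . . . . . X X . . .
    . . . . . . . X . . .
    . . . . . . . . . . .
T1:
  2·area = 88
  edge (10, 14)→(6, 6): d=(-4,-8) top-left  bias=+0
  edge (6, 6)→(18, 8): d=(12,2) right/bottom  bias=-1
  edge (18, 8)→(10, 14): d=(-8,6) right/bottom  bias=-1
    (3,3)@(7, 7): e=[4,10,74] → X
    (4,3)@(9, 7): e=[20,6,62] → X
    (5,3)@(11, 7): e=[36,2,50] → X
    (6,3)@(13, 7): e=[52,-2,38] → .
    (3,4)@(7, 9): e=[-4,34,58] → .
    (4,4)@(9, 9): e=[12,30,46] → X
    (6,4)@(13, 9): e=[44,22,22] → X
    (7,4)@(15, 9): e=[60,18,10] → X
    (8,4)@(17, 9): e=[76,14,-2] → .
    (4,5)@(9, 11): e=[4,54,30] → X
    (7,5)@(15, 11): e=[52,42,-6] → .
    (4,6)@(9, 13): e=[-4,78,14] → .
  covered (11 px):
    . . . . . . . . . . .
    . . . . . . . . . . .
    . . . . . . . . . . .
    . . . X X X . . . . .
    . . . . X X X X . . .
    . . . . X X X . . . .
    . . . . . X . . . . .
    . . . . . . . . . . .
T2:
  2·area = 64  (B↔C swapped to make it positive)
  edge (2, 12)→(20, 10): d=(18,-2) top-left  bias=+0
  edge (20, 10)→(16, 14): d=(-4,4) right/bottom  bias=-1
  edge (16, 14)→(2, 12): d=(-14,-2) top-left  bias=+0
    (10,4)@(21, 9): e=[-16,0,80] → .  [on edge]
    (5,5)@(11, 11): e=[0,32,32] → X  [on edge]
    (6,5)@(13, 11): e=[4,24,36] → X
    (7,5)@(15, 11): e=[8,16,40] → X
    (8,5)@(17, 11): e=[12,8,44] → X
    (9,5)@(19, 11): e=[16,0,48] → .  [on edge]
    (4,6)@(9, 13): e=[32,32,0] → X  [on edge]
    (8,6)@(17, 13): e=[48,0,16] → .  [on edge]
    (4,7)@(9, 15): e=[68,24,-28] → .
    (5,7)@(11, 15): e=[72,16,-24] → .
    (6,7)@(13, 15): e=[76,8,-20] → .
    (7,7)@(15, 15): e=[80,0,-16] → .  [on edge]
  covered (8 px):
    . . . . . . . . . . .
    . . . . . . . . . . .
    . . . . . . . . . . .
    . . . . . . . . . . .
    . . . . . . . . . . .
    . . . . . X X X X . .
    . . . . X X X X . . .
    . . . . . . . . . . .

Final: 27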